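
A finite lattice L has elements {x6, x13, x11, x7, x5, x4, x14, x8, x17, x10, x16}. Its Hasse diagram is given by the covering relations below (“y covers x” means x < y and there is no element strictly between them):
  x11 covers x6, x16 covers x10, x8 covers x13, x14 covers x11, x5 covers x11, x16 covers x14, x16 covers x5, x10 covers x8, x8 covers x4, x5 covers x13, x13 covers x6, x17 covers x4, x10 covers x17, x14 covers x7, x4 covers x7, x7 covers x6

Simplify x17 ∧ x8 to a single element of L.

x4

x17 ∧ x8 = x4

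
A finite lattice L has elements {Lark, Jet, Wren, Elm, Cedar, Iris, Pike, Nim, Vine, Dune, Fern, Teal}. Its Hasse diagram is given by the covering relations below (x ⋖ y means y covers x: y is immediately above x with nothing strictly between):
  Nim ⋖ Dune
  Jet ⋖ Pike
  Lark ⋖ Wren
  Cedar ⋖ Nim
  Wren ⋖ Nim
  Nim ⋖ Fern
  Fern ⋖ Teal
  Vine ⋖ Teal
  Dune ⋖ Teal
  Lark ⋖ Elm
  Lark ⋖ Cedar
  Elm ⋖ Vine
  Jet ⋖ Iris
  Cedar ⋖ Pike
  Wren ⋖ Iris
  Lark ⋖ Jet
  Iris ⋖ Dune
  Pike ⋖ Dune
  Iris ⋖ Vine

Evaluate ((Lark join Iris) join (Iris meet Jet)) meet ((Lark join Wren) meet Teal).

Lark ∨ Iris = Iris
Iris ∧ Jet = Jet
Iris ∨ Jet = Iris
Lark ∨ Wren = Wren
Wren ∧ Teal = Wren
Iris ∧ Wren = Wren

Wren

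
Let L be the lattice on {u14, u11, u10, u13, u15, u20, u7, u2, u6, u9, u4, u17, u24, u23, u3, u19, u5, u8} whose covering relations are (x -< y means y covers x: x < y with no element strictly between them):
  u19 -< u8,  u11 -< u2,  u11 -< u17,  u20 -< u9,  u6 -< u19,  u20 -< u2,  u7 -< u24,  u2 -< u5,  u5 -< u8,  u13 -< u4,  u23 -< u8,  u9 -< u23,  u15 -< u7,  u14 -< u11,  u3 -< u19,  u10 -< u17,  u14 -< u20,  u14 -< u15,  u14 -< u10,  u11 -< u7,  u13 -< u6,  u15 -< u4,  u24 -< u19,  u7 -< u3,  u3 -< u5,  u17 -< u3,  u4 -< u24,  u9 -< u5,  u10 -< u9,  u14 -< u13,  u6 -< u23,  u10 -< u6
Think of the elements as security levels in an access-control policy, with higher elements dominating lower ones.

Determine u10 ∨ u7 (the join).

Common upper bounds of {u10, u7}: u19, u3, u5, u8.
The least among these is u3.

u3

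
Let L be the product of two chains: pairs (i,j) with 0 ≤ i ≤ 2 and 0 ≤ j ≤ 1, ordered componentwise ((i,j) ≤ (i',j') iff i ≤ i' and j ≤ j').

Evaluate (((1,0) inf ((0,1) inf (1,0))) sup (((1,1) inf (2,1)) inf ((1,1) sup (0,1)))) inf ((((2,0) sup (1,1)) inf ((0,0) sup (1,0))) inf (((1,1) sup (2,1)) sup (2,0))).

(0,1) ∧ (1,0) = (0,0)
(1,0) ∧ (0,0) = (0,0)
(1,1) ∧ (2,1) = (1,1)
(1,1) ∨ (0,1) = (1,1)
(1,1) ∧ (1,1) = (1,1)
(0,0) ∨ (1,1) = (1,1)
(2,0) ∨ (1,1) = (2,1)
(0,0) ∨ (1,0) = (1,0)
(2,1) ∧ (1,0) = (1,0)
(1,1) ∨ (2,1) = (2,1)
(2,1) ∨ (2,0) = (2,1)
(1,0) ∧ (2,1) = (1,0)
(1,1) ∧ (1,0) = (1,0)

(1,0)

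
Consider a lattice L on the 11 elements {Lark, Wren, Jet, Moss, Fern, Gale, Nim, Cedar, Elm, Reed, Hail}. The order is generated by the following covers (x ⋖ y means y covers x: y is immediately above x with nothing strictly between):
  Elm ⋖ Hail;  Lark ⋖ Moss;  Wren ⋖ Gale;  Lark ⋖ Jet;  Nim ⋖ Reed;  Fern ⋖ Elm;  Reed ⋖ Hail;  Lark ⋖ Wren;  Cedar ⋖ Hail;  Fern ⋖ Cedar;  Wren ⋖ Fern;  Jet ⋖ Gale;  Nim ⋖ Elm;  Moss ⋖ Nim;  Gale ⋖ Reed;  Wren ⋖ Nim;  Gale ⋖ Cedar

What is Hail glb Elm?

Common lower bounds of {Hail, Elm}: Elm, Fern, Lark, Moss, Nim, Wren.
The greatest among these is Elm.

Elm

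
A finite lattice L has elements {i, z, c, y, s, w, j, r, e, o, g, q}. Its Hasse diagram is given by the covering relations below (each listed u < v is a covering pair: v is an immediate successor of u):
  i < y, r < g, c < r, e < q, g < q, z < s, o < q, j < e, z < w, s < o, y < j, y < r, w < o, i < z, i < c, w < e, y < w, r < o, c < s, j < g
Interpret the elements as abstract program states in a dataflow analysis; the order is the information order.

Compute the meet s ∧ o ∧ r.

Common lower bounds of {s, o, r}: c, i.
The greatest among these is c.

c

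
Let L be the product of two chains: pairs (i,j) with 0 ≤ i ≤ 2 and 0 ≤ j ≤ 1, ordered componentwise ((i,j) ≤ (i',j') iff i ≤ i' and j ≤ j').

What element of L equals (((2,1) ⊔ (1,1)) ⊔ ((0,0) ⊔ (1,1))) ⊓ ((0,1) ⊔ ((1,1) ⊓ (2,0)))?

(1,1)

(2,1) ∨ (1,1) = (2,1)
(0,0) ∨ (1,1) = (1,1)
(2,1) ∨ (1,1) = (2,1)
(1,1) ∧ (2,0) = (1,0)
(0,1) ∨ (1,0) = (1,1)
(2,1) ∧ (1,1) = (1,1)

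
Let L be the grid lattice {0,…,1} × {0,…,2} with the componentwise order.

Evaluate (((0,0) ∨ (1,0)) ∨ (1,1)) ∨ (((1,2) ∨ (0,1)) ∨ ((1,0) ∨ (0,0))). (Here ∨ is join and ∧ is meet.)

(0,0) ∨ (1,0) = (1,0)
(1,0) ∨ (1,1) = (1,1)
(1,2) ∨ (0,1) = (1,2)
(1,0) ∨ (0,0) = (1,0)
(1,2) ∨ (1,0) = (1,2)
(1,1) ∨ (1,2) = (1,2)

(1,2)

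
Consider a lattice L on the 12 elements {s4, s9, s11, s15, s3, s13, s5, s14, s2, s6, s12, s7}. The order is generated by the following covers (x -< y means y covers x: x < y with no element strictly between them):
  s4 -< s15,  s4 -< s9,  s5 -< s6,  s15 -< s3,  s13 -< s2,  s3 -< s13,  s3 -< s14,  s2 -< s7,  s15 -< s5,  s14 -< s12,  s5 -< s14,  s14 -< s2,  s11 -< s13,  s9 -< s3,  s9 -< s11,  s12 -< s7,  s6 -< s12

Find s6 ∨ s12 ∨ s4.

Common upper bounds of {s6, s12, s4}: s12, s7.
The least among these is s12.

s12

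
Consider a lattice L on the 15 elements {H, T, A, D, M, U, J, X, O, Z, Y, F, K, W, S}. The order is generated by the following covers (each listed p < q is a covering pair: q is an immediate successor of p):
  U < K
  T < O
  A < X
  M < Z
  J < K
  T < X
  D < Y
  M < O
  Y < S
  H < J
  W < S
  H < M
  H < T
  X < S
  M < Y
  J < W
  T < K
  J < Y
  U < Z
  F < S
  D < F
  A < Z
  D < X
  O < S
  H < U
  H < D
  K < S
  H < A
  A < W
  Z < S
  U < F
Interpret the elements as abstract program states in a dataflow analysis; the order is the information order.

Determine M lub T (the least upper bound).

Common upper bounds of {M, T}: O, S.
The least among these is O.

O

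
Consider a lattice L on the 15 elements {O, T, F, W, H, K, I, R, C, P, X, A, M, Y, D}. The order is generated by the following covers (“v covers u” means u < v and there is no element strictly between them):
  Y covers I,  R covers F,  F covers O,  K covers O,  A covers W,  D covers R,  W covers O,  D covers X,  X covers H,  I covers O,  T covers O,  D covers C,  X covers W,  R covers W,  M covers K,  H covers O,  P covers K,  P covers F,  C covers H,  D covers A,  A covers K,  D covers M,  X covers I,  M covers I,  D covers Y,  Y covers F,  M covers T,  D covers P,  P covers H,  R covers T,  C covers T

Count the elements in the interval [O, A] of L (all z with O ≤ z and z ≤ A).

4

The interval [O, A] = {A, K, O, W}, which has 4 elements.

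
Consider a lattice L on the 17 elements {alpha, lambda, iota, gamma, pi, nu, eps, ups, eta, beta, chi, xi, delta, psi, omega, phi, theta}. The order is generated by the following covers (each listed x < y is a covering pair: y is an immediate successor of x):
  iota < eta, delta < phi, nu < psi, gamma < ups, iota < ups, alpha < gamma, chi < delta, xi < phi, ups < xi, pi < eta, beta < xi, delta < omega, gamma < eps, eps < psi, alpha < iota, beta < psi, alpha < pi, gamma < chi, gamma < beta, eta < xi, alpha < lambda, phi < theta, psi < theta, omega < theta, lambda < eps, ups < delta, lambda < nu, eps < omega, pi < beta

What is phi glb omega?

delta

Common lower bounds of {phi, omega}: alpha, chi, delta, gamma, iota, ups.
The greatest among these is delta.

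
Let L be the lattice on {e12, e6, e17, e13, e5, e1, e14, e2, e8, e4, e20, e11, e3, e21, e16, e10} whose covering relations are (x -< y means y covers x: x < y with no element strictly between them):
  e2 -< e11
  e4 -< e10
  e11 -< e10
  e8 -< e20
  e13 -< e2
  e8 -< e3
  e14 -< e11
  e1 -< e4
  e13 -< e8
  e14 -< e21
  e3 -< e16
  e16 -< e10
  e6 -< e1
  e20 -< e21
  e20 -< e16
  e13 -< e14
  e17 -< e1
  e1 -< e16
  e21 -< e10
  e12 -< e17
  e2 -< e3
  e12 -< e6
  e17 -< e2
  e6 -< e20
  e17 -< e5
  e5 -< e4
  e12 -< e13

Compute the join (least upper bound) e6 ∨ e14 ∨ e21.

Common upper bounds of {e6, e14, e21}: e10, e21.
The least among these is e21.

e21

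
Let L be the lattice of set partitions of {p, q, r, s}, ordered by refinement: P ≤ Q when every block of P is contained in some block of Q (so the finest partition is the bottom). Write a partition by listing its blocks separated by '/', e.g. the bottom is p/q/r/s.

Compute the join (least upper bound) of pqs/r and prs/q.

The join of pqs/r and prs/q merges any blocks that overlap across the partitions, giving pqrs.

pqrs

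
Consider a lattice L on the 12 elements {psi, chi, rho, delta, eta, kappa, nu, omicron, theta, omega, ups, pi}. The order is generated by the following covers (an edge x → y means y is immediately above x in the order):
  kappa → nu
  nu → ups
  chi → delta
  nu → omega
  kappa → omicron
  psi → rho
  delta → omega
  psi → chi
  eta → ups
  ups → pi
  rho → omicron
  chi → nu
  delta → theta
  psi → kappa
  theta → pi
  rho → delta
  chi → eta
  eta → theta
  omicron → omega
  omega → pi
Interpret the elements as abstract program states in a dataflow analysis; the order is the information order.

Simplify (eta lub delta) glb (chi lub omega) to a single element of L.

eta ∨ delta = theta
chi ∨ omega = omega
theta ∧ omega = delta

delta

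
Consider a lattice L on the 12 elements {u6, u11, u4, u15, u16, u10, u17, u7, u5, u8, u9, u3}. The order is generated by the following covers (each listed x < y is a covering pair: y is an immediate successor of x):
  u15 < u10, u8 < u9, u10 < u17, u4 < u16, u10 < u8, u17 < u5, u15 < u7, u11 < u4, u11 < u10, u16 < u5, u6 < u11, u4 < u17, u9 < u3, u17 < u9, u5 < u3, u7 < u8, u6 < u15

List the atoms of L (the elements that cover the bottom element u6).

u11, u15

The atoms are exactly the elements that cover u6: u11, u15.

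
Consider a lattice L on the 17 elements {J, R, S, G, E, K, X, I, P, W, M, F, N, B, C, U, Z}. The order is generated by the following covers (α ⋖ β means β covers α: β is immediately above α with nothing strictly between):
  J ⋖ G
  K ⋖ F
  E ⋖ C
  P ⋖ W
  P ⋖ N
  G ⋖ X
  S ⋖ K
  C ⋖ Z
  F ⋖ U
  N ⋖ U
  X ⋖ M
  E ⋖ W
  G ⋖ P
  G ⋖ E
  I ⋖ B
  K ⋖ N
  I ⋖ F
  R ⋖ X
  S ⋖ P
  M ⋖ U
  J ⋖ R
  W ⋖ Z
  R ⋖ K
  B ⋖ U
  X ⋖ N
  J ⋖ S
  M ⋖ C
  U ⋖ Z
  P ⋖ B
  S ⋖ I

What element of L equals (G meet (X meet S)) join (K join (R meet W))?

K

X ∧ S = J
G ∧ J = J
R ∧ W = J
K ∨ J = K
J ∨ K = K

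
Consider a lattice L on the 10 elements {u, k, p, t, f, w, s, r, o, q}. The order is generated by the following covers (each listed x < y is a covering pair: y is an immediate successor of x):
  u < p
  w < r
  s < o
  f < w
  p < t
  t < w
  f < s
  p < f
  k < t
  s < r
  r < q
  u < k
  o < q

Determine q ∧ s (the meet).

Common lower bounds of {q, s}: f, p, s, u.
The greatest among these is s.

s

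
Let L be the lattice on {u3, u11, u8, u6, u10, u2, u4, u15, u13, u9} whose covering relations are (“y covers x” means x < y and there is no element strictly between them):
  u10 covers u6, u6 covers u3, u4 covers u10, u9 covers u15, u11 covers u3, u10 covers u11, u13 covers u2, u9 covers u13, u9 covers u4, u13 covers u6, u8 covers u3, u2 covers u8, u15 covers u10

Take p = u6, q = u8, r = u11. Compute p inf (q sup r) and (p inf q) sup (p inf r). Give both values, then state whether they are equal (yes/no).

u6; u3; no

q sup r = u9, so p inf (q sup r) = u6 inf u9 = u6.
p inf q = u3 and p inf r = u3, so (p inf q) sup (p inf r) = u3 sup u3 = u3.
Equal: no.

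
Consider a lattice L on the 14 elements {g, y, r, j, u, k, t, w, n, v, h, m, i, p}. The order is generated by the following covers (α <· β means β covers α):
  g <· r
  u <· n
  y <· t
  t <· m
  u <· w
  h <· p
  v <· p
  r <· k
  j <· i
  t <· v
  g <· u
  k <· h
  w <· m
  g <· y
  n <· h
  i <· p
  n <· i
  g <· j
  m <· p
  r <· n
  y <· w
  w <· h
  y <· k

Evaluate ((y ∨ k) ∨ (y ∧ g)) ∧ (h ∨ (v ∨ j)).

y ∨ k = k
y ∧ g = g
k ∨ g = k
v ∨ j = p
h ∨ p = p
k ∧ p = k

k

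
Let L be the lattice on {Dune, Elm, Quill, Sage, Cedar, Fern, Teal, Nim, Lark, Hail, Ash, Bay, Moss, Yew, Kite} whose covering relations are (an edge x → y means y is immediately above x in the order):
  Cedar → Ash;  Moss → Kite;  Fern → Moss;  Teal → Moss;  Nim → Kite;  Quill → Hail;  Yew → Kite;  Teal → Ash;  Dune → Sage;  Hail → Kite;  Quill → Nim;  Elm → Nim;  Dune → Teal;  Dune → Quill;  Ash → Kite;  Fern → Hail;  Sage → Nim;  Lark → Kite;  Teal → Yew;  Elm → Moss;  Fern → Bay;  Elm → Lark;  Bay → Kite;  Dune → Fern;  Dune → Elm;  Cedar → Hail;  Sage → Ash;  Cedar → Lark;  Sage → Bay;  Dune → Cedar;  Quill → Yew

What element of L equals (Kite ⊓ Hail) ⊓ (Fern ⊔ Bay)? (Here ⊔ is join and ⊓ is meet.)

Fern

Kite ∧ Hail = Hail
Fern ∨ Bay = Bay
Hail ∧ Bay = Fern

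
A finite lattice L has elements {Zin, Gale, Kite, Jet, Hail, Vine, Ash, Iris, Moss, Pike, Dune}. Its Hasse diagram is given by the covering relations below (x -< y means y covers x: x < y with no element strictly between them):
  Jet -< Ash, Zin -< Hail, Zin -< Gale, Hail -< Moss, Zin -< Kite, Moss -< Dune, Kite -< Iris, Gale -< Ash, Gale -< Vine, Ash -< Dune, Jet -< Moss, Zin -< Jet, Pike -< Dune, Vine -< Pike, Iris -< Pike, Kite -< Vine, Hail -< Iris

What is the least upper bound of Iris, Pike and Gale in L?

Common upper bounds of {Iris, Pike, Gale}: Dune, Pike.
The least among these is Pike.

Pike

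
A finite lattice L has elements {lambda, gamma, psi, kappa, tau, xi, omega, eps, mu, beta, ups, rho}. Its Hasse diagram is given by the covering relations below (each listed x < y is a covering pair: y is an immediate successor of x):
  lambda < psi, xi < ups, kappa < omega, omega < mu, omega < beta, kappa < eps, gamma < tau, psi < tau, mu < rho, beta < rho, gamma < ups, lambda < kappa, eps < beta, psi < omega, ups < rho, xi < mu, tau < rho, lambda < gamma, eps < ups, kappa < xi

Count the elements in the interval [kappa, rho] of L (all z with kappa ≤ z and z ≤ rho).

8

The interval [kappa, rho] = {beta, eps, kappa, mu, omega, rho, ups, xi}, which has 8 elements.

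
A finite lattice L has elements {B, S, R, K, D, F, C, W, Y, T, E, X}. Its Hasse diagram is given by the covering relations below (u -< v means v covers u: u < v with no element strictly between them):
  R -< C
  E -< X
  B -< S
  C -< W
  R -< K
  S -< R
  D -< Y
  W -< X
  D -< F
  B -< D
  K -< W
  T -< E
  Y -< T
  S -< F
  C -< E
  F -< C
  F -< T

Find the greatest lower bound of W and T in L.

F

Common lower bounds of {W, T}: B, D, F, S.
The greatest among these is F.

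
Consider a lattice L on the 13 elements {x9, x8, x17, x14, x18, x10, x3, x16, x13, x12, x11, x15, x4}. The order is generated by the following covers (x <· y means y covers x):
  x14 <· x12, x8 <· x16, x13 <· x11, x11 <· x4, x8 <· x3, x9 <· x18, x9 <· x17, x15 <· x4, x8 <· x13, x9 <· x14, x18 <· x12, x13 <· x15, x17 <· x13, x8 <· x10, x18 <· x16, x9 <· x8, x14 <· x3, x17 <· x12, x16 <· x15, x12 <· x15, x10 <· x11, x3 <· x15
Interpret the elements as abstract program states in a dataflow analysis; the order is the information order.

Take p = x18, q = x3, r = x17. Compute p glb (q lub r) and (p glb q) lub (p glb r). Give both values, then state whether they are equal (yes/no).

x18; x9; no

q lub r = x15, so p glb (q lub r) = x18 glb x15 = x18.
p glb q = x9 and p glb r = x9, so (p glb q) lub (p glb r) = x9 lub x9 = x9.
Equal: no.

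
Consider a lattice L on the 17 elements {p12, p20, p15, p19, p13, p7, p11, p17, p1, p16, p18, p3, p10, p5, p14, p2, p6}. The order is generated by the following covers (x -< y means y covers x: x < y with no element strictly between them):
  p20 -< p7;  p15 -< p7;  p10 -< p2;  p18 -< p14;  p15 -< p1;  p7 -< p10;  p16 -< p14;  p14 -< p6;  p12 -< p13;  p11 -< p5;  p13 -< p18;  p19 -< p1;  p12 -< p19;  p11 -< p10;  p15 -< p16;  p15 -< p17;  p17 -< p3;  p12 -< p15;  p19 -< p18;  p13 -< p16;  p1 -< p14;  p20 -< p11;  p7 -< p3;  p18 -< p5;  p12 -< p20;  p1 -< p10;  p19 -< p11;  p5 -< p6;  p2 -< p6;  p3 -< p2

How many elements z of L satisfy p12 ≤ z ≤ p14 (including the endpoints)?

8

The interval [p12, p14] = {p1, p12, p13, p14, p15, p16, p18, p19}, which has 8 elements.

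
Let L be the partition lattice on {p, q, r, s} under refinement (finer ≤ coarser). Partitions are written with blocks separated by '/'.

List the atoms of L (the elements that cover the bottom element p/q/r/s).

p/q/rs, p/qr/s, p/qs/r, pq/r/s, pr/q/s, ps/q/r

The atoms are exactly the elements that cover p/q/r/s: p/q/rs, p/qr/s, p/qs/r, pq/r/s, pr/q/s, ps/q/r.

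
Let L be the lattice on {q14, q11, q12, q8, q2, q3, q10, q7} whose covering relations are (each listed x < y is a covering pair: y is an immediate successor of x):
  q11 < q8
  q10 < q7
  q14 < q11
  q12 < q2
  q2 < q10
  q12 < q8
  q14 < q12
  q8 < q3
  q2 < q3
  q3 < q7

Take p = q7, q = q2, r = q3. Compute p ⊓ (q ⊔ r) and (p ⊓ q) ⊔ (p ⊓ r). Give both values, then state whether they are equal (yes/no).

q ⊔ r = q3, so p ⊓ (q ⊔ r) = q7 ⊓ q3 = q3.
p ⊓ q = q2 and p ⊓ r = q3, so (p ⊓ q) ⊔ (p ⊓ r) = q2 ⊔ q3 = q3.
Equal: yes.

q3; q3; yes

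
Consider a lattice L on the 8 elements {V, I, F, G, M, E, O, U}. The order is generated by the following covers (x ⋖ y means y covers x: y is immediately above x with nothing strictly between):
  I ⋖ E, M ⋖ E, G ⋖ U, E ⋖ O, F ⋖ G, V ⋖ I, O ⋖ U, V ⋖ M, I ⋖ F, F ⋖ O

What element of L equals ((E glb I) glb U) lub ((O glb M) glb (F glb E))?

I

E ∧ I = I
I ∧ U = I
O ∧ M = M
F ∧ E = I
M ∧ I = V
I ∨ V = I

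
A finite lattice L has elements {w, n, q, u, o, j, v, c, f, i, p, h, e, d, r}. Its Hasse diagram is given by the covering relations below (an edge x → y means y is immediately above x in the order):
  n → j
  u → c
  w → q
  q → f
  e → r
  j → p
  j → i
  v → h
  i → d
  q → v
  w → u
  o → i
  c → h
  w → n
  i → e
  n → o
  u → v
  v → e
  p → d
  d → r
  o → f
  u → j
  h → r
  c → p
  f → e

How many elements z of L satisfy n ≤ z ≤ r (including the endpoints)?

The interval [n, r] = {d, e, f, i, j, n, o, p, r}, which has 9 elements.

9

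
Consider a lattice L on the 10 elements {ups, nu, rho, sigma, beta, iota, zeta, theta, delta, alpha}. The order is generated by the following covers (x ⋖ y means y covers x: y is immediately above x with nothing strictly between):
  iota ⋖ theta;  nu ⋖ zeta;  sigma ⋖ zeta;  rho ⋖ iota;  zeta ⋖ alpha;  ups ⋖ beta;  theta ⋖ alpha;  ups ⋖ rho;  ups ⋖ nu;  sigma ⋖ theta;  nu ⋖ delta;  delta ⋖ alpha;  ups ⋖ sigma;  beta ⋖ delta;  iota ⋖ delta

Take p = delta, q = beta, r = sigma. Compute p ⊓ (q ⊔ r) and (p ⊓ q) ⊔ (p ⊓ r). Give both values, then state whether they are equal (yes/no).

q ⊔ r = alpha, so p ⊓ (q ⊔ r) = delta ⊓ alpha = delta.
p ⊓ q = beta and p ⊓ r = ups, so (p ⊓ q) ⊔ (p ⊓ r) = beta ⊔ ups = beta.
Equal: no.

delta; beta; no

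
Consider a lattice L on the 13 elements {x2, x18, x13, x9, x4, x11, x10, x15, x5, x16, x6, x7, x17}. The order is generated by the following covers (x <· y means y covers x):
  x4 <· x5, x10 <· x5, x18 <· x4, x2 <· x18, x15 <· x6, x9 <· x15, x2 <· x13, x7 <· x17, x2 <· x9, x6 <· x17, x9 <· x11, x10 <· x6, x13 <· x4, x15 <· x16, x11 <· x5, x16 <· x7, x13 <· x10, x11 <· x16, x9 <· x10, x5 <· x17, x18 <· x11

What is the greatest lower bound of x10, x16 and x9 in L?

x9

Common lower bounds of {x10, x16, x9}: x2, x9.
The greatest among these is x9.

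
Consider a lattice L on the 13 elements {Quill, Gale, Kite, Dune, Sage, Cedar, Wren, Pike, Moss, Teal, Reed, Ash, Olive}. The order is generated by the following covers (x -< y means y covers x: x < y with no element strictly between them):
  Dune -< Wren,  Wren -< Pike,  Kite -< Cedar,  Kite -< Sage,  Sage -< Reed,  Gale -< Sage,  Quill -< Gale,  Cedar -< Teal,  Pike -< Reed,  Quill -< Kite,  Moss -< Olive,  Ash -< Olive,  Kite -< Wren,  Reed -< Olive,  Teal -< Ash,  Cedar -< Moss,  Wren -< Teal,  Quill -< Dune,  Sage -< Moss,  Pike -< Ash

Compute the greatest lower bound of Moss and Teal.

Cedar

Common lower bounds of {Moss, Teal}: Cedar, Kite, Quill.
The greatest among these is Cedar.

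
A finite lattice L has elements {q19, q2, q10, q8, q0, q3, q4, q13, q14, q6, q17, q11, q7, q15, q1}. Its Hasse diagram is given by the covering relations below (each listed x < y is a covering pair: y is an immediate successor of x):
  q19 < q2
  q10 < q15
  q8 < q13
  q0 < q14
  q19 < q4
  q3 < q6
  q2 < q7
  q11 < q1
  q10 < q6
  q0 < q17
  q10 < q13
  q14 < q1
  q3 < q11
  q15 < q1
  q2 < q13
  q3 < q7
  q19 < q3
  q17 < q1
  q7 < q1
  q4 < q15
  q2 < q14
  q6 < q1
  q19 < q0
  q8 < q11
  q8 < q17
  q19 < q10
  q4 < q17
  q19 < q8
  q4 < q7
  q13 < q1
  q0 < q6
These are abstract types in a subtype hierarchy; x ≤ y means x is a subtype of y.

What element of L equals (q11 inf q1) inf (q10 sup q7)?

q11

q11 ∧ q1 = q11
q10 ∨ q7 = q1
q11 ∧ q1 = q11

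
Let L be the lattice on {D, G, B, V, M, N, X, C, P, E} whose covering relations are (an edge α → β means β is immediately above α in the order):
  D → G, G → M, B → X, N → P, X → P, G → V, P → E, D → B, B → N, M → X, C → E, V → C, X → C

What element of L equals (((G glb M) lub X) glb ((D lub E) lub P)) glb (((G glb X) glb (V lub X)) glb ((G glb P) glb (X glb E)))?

G

G ∧ M = G
G ∨ X = X
D ∨ E = E
E ∨ P = E
X ∧ E = X
G ∧ X = G
V ∨ X = C
G ∧ C = G
G ∧ P = G
X ∧ E = X
G ∧ X = G
G ∧ G = G
X ∧ G = G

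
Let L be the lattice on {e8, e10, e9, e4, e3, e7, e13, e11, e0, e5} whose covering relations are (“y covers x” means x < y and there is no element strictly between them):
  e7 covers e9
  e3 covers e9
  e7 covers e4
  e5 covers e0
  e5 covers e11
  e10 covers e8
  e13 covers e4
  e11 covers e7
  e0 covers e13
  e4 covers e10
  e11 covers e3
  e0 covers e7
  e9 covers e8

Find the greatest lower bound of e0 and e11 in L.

Common lower bounds of {e0, e11}: e10, e4, e7, e8, e9.
The greatest among these is e7.

e7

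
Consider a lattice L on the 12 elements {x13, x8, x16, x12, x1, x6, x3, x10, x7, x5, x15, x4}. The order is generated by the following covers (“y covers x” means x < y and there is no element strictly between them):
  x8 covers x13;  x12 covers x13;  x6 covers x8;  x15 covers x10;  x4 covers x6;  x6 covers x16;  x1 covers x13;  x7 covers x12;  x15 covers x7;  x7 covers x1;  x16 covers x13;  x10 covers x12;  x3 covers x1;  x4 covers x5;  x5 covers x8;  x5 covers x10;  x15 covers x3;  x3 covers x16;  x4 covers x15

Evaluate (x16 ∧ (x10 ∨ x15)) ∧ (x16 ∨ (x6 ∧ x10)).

x10 ∨ x15 = x15
x16 ∧ x15 = x16
x6 ∧ x10 = x13
x16 ∨ x13 = x16
x16 ∧ x16 = x16

x16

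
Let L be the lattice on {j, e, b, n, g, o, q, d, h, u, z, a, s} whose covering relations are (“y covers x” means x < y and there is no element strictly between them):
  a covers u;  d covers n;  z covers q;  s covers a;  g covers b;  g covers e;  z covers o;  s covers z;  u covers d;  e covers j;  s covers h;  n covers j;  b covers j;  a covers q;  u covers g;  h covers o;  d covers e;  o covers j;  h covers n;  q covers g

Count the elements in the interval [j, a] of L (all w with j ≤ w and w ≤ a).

9

The interval [j, a] = {a, b, d, e, g, j, n, q, u}, which has 9 elements.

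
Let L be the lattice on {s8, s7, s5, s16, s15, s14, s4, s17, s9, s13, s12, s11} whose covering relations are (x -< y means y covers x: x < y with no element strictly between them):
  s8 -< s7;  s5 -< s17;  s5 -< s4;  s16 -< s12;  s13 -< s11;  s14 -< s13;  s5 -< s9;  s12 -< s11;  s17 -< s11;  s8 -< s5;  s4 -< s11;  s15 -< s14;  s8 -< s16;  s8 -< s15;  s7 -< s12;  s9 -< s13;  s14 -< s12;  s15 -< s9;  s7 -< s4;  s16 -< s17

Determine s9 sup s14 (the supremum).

s13

Common upper bounds of {s9, s14}: s11, s13.
The least among these is s13.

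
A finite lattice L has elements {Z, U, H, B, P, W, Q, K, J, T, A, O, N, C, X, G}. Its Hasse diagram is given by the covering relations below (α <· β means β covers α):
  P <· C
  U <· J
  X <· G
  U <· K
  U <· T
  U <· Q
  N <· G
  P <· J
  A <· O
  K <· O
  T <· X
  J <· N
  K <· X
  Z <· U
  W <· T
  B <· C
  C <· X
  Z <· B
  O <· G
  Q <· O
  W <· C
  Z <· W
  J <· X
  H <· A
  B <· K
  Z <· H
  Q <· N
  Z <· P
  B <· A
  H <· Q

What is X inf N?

Common lower bounds of {X, N}: J, P, U, Z.
The greatest among these is J.

J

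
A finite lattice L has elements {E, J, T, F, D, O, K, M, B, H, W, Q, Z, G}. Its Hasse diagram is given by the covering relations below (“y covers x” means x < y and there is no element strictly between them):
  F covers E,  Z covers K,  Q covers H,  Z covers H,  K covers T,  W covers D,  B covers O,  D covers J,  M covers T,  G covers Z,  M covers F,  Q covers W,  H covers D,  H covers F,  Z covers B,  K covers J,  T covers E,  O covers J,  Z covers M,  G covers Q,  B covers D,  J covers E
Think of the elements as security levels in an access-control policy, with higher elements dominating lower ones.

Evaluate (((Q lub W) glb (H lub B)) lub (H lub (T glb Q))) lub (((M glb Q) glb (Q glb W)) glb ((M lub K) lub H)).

H

Q ∨ W = Q
H ∨ B = Z
Q ∧ Z = H
T ∧ Q = E
H ∨ E = H
H ∨ H = H
M ∧ Q = F
Q ∧ W = W
F ∧ W = E
M ∨ K = Z
Z ∨ H = Z
E ∧ Z = E
H ∨ E = H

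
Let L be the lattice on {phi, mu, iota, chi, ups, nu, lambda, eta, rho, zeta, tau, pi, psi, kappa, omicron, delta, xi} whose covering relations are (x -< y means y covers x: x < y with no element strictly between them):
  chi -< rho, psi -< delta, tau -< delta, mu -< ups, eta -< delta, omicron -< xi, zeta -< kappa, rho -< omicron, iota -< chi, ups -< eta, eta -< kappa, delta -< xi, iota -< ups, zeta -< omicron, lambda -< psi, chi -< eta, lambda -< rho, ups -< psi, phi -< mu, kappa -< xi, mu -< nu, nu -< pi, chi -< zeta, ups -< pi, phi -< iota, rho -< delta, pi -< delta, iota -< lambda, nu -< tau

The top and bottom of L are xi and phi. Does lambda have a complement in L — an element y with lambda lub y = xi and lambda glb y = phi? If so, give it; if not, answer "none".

none

For every candidate y, either lambda ∨ y ≠ xi or lambda ∧ y ≠ phi; no complement exists.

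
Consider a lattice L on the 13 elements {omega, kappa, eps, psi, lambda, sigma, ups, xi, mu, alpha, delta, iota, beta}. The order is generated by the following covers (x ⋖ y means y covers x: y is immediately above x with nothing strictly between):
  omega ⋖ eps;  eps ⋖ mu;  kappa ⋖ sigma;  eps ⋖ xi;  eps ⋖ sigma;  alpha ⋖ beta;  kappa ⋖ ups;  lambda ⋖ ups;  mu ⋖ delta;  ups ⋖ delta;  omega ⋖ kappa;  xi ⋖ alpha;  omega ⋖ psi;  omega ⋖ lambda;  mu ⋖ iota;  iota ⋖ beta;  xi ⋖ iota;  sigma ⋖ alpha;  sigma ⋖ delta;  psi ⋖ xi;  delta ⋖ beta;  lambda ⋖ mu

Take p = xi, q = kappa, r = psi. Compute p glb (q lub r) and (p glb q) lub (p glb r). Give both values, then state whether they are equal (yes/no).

q lub r = alpha, so p glb (q lub r) = xi glb alpha = xi.
p glb q = omega and p glb r = psi, so (p glb q) lub (p glb r) = omega lub psi = psi.
Equal: no.

xi; psi; no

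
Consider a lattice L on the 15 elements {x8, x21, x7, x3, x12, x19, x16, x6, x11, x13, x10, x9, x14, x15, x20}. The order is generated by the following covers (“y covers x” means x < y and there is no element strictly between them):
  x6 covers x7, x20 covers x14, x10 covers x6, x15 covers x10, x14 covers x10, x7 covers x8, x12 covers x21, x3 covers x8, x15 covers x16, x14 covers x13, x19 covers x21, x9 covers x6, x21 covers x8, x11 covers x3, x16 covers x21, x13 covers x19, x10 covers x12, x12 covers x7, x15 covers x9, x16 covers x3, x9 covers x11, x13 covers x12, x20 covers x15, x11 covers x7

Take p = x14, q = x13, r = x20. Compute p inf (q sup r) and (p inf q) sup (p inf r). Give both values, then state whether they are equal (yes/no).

q sup r = x20, so p inf (q sup r) = x14 inf x20 = x14.
p inf q = x13 and p inf r = x14, so (p inf q) sup (p inf r) = x13 sup x14 = x14.
Equal: yes.

x14; x14; yes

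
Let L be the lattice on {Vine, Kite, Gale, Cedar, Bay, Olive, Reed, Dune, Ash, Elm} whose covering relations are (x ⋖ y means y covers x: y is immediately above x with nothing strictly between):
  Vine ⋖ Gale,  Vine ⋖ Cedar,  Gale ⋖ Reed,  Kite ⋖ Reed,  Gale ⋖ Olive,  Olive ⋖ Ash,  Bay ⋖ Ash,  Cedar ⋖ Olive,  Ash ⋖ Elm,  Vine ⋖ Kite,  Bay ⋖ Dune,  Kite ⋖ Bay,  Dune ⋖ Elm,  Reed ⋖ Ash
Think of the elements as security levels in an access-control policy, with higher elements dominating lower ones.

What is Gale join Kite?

Common upper bounds of {Gale, Kite}: Ash, Elm, Reed.
The least among these is Reed.

Reed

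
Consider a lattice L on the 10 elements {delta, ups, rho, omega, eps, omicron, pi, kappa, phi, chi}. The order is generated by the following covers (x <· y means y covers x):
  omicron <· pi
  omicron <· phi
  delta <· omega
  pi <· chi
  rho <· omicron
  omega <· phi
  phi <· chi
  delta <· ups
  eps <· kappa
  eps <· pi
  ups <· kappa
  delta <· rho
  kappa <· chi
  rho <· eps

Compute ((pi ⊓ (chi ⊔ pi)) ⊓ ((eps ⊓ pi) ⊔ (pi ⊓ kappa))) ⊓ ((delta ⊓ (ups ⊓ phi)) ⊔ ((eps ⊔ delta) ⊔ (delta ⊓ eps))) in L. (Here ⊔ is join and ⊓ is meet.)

eps

chi ∨ pi = chi
pi ∧ chi = pi
eps ∧ pi = eps
pi ∧ kappa = eps
eps ∨ eps = eps
pi ∧ eps = eps
ups ∧ phi = delta
delta ∧ delta = delta
eps ∨ delta = eps
delta ∧ eps = delta
eps ∨ delta = eps
delta ∨ eps = eps
eps ∧ eps = eps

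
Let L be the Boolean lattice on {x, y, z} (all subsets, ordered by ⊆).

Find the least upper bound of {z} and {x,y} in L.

{x,y,z}

Under ⊆, join is union: {z} ∪ {x,y} = {x,y,z}.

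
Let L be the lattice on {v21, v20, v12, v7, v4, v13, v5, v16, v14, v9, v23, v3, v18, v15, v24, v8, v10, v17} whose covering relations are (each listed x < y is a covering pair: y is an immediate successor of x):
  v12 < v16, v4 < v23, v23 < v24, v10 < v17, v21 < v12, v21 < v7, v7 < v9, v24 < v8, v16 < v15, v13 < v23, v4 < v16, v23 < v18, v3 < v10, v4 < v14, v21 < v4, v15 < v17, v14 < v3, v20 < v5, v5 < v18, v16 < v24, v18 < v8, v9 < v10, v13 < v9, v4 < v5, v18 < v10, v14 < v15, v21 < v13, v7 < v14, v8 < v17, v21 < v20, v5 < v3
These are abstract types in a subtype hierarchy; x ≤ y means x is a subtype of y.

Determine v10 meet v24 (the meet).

Common lower bounds of {v10, v24}: v13, v21, v23, v4.
The greatest among these is v23.

v23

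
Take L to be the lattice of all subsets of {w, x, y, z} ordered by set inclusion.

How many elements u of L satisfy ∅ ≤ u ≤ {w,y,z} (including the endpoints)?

8

The interval [∅, {w,y,z}] = {{w,y,z}, {w,y}, {w,z}, {w}, {y,z}, {y}, {z}, ∅}, which has 8 elements.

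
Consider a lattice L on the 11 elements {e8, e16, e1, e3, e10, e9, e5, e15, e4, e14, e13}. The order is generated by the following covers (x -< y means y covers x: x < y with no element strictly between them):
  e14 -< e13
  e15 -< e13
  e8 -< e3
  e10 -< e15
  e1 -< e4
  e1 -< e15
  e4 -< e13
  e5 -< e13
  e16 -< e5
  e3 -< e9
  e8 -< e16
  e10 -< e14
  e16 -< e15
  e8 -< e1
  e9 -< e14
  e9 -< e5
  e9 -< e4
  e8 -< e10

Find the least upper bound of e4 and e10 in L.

e13

Common upper bounds of {e4, e10}: e13.
The least among these is e13.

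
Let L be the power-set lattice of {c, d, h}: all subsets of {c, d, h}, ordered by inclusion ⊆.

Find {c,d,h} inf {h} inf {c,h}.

{h}

Under ⊆, meet is intersection: {c,d,h} ∩ {h} ∩ {c,h} = {h}.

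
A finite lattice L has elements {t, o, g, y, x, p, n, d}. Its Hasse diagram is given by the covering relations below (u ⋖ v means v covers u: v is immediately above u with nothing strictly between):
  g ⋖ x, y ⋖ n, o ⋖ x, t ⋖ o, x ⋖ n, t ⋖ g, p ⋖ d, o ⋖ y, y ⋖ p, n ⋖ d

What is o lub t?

Common upper bounds of {o, t}: d, n, o, p, x, y.
The least among these is o.

o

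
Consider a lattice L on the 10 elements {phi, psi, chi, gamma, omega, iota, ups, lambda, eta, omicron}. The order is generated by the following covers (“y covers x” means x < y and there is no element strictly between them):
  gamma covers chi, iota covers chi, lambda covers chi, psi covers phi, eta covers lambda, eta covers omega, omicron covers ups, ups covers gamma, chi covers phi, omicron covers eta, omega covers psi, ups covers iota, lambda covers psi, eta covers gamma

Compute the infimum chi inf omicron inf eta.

Common lower bounds of {chi, omicron, eta}: chi, phi.
The greatest among these is chi.

chi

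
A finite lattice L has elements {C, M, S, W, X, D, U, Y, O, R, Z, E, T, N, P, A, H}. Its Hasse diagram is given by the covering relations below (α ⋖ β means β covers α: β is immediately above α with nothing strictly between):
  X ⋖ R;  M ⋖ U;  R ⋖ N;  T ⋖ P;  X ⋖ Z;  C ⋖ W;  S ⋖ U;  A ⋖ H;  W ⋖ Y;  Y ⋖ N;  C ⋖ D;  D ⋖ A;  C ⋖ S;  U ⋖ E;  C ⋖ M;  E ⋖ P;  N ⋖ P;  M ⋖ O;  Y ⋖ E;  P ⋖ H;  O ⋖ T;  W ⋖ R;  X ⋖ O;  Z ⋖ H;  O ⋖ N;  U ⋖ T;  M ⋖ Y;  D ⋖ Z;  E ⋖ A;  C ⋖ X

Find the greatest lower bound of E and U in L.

U

Common lower bounds of {E, U}: C, M, S, U.
The greatest among these is U.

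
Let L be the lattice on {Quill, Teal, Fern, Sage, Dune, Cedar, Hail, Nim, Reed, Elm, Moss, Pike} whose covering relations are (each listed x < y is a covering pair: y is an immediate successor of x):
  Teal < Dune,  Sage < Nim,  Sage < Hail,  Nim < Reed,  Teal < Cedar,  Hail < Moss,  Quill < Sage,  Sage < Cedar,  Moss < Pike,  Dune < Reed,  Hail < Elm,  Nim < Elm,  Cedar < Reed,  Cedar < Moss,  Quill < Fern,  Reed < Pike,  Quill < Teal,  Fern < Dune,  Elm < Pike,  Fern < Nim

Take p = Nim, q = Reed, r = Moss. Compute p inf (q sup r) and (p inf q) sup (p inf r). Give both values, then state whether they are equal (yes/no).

q sup r = Pike, so p inf (q sup r) = Nim inf Pike = Nim.
p inf q = Nim and p inf r = Sage, so (p inf q) sup (p inf r) = Nim sup Sage = Nim.
Equal: yes.

Nim; Nim; yes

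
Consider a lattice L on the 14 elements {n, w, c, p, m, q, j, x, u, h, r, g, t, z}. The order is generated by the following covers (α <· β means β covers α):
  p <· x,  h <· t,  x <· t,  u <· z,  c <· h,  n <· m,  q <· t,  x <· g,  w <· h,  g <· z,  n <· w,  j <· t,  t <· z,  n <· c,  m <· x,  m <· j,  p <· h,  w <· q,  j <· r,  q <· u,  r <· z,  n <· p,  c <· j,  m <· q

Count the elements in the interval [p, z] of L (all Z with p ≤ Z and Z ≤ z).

The interval [p, z] = {g, h, p, t, x, z}, which has 6 elements.

6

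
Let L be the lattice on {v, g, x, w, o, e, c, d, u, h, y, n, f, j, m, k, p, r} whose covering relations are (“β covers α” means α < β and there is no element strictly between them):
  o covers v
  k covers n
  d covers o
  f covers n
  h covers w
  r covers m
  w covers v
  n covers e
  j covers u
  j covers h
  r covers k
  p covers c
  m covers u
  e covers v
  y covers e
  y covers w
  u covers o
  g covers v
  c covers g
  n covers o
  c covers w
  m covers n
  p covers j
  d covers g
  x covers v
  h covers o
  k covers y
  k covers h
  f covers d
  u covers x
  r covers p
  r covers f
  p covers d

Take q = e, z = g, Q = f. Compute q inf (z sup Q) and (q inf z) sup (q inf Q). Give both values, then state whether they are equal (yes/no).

z sup Q = f, so q inf (z sup Q) = e inf f = e.
q inf z = v and q inf Q = e, so (q inf z) sup (q inf Q) = v sup e = e.
Equal: yes.

e; e; yes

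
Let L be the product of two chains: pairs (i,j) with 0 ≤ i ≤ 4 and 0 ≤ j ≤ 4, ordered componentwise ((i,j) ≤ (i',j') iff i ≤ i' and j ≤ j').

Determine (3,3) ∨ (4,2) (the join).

(4,3)

In a product of chains, the join is componentwise max, giving (4,3).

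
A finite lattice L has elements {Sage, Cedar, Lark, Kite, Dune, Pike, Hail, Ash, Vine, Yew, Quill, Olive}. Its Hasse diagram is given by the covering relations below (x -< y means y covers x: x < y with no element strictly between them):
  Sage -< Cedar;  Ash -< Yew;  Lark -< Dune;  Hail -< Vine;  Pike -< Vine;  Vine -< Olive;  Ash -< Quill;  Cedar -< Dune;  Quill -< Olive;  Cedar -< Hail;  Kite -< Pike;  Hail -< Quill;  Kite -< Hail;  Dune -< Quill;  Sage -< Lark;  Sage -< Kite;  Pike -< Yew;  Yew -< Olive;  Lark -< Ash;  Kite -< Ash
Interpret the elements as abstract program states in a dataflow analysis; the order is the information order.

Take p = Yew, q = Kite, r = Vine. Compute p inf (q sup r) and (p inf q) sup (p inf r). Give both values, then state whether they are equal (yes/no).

Pike; Pike; yes

q sup r = Vine, so p inf (q sup r) = Yew inf Vine = Pike.
p inf q = Kite and p inf r = Pike, so (p inf q) sup (p inf r) = Kite sup Pike = Pike.
Equal: yes.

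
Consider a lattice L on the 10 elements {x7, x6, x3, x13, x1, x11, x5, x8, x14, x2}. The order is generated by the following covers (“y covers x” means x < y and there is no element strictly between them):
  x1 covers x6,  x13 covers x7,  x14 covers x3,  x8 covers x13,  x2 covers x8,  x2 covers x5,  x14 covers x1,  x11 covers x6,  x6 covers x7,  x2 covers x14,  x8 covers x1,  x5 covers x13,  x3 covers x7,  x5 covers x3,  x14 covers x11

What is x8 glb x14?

Common lower bounds of {x8, x14}: x1, x6, x7.
The greatest among these is x1.

x1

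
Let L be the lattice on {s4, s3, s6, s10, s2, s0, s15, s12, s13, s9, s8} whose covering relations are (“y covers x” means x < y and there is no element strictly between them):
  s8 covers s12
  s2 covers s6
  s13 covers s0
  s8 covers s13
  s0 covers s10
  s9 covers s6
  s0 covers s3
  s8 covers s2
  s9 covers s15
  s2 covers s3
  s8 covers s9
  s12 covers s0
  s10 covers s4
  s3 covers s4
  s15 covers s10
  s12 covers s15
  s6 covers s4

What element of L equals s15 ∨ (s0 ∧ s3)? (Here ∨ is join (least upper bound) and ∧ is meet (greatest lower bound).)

s12

s0 ∧ s3 = s3
s15 ∨ s3 = s12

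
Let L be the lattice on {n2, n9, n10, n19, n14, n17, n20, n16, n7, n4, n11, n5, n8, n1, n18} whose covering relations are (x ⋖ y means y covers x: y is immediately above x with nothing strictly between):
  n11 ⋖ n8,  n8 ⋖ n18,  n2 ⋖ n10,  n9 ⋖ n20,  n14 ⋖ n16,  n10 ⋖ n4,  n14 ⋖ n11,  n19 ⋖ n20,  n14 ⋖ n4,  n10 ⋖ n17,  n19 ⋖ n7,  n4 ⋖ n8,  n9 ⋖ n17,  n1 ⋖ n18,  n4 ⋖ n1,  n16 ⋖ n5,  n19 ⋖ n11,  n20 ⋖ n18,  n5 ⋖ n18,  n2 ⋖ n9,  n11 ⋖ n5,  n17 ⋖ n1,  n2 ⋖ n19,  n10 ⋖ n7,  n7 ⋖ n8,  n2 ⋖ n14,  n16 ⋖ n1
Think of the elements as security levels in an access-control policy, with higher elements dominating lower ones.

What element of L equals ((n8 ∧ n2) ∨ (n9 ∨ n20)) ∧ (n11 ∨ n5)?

n8 ∧ n2 = n2
n9 ∨ n20 = n20
n2 ∨ n20 = n20
n11 ∨ n5 = n5
n20 ∧ n5 = n19

n19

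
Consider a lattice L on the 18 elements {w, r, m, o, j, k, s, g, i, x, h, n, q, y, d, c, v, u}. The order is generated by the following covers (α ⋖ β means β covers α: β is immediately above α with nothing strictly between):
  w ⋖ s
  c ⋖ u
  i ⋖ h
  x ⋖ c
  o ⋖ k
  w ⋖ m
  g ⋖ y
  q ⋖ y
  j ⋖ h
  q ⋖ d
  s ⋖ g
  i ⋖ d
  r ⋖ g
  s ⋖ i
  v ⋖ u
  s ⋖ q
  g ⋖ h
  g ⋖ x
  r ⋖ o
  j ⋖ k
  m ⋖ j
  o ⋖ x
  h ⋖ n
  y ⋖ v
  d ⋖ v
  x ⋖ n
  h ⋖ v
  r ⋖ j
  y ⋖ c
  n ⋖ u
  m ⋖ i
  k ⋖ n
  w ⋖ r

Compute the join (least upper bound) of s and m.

i

Common upper bounds of {s, m}: d, h, i, n, u, v.
The least among these is i.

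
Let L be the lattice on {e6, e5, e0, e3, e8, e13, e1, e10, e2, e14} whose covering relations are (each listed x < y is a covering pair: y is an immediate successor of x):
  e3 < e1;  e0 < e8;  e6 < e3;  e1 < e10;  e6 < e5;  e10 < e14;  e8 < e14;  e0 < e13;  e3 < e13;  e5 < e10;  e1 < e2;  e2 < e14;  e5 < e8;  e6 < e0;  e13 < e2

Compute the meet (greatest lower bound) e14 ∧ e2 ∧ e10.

Common lower bounds of {e14, e2, e10}: e1, e3, e6.
The greatest among these is e1.

e1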